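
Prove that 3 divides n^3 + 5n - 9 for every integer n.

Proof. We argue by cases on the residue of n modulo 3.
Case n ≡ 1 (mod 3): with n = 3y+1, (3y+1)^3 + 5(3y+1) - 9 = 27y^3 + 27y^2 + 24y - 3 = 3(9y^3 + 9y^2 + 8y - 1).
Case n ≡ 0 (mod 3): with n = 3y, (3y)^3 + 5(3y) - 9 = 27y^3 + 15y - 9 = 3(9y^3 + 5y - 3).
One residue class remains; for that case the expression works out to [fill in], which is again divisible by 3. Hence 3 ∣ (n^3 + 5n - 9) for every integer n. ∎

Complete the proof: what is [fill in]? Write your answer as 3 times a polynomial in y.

Only n ≡ 2 (mod 3) is unaccounted for. Put n = 3y+2:
(3y+2)^3 + 5(3y+2) - 9 expands to 27y^3 + 54y^2 + 51y + 9,
and factoring out 3 leaves 3(9y^3 + 18y^2 + 17y + 3).

3(9y^3 + 18y^2 + 17y + 3)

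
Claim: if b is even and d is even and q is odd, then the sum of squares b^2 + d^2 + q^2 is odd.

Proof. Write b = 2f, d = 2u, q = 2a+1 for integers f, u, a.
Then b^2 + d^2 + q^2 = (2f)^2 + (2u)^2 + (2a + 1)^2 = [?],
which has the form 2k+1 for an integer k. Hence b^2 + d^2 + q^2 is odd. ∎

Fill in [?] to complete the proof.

2(2a^2 + 2a + 2f^2 + 2u^2) + 1

Expanding: (2f)^2 + (2u)^2 + (2a + 1)^2 = 4a^2 + 4a + 4f^2 + 4u^2 + 1.
Every term except the constant is even, so this is 2(2a^2 + 2a + 2f^2 + 2u^2) + 1,
and 2a^2 + 2a + 2f^2 + 2u^2 ∈ ℤ gives the required form.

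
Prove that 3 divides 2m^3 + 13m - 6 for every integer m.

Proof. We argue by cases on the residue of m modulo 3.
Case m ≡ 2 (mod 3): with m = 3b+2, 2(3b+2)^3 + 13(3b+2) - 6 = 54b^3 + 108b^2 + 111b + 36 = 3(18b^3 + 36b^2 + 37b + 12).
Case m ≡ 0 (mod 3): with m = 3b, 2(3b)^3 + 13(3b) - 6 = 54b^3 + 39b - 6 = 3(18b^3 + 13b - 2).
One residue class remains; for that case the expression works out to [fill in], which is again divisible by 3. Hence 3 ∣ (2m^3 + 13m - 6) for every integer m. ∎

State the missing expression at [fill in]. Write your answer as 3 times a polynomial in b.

Only m ≡ 1 (mod 3) is unaccounted for. Put m = 3b+1:
2(3b+1)^3 + 13(3b+1) - 6 expands to 54b^3 + 54b^2 + 57b + 9,
and factoring out 3 leaves 3(18b^3 + 18b^2 + 19b + 3).

3(18b^3 + 18b^2 + 19b + 3)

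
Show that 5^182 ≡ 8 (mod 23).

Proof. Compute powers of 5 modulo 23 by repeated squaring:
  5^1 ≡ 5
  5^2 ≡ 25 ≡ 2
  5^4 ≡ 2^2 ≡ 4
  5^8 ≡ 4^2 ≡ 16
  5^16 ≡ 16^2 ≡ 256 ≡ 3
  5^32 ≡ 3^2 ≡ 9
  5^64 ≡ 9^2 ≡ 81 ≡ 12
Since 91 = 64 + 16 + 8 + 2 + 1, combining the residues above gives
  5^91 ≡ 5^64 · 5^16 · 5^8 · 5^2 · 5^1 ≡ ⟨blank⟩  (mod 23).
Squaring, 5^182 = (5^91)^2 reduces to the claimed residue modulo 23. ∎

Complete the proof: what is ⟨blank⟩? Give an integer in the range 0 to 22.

Multiply the listed residues: 12 · 3 · 16 · 2 · 5 = 36 → 576 → 1152 → 5760.
Reducing modulo 23: 5760 = 250·23 + 10, so 5^91 ≡ 10.

10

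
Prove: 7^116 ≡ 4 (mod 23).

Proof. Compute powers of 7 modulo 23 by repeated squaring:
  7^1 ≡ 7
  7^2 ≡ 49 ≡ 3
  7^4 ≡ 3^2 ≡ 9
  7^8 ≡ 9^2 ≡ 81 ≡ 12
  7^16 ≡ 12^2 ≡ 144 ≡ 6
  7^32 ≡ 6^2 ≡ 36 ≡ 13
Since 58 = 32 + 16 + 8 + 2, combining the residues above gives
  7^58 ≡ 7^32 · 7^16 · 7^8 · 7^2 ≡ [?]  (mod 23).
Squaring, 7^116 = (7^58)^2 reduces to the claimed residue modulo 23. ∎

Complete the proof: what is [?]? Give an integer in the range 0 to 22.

2

Multiply the listed residues: 13 · 6 · 12 · 3 = 78 → 936 → 2808.
Reducing modulo 23: 2808 = 122·23 + 2, so 7^58 ≡ 2.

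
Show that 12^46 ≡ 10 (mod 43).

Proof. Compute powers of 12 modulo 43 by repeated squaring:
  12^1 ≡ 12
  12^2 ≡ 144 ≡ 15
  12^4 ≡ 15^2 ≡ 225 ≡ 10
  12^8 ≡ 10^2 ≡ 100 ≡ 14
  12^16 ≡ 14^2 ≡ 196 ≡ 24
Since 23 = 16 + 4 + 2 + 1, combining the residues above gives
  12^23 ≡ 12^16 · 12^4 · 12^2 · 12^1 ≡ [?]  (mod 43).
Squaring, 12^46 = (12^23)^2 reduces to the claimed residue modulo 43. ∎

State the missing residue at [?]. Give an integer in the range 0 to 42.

12^16 · 12^4 · 12^2 · 12^1 ≡ 24 · 10 · 15 · 12 = 43200.
43200 mod 43 = 28, so 12^23 ≡ 28 (mod 43).

28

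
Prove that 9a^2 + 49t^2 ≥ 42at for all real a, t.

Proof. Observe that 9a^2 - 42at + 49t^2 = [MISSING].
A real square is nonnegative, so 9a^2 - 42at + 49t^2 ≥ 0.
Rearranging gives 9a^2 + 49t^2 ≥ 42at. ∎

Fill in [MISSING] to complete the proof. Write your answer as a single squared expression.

(3a - 7t)^2

The leading and trailing coefficients are 3^2 and 7^2, and 42 = 2·3·7, so the trinomial is (3a - 7t)^2.
Hence 9a^2 - 42at + 49t^2 ≥ 0.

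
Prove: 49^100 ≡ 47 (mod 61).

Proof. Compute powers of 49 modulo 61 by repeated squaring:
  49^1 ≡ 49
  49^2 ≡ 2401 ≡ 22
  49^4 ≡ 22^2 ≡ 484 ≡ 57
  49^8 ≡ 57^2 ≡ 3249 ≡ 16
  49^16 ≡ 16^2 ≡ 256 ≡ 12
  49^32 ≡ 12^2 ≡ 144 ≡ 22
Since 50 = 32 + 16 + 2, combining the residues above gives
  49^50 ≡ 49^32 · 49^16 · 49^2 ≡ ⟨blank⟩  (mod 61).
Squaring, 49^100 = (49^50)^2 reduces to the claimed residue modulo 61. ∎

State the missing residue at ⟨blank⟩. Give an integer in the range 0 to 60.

49^32 · 49^16 · 49^2 ≡ 22 · 12 · 22 = 5808.
5808 mod 61 = 13, so 49^50 ≡ 13 (mod 61).

13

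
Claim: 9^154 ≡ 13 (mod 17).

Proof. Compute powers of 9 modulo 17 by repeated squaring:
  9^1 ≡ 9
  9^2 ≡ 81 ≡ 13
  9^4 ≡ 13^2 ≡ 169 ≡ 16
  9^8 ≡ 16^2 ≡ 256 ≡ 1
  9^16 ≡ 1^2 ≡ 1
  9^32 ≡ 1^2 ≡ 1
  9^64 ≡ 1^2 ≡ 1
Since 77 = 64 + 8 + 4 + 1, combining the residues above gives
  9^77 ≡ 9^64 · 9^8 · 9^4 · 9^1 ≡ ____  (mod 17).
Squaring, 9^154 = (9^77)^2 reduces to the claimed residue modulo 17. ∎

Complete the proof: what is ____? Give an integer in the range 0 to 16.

9^64 · 9^8 · 9^4 · 9^1 ≡ 1 · 1 · 16 · 9 = 144.
144 mod 17 = 8, so 9^77 ≡ 8 (mod 17).

8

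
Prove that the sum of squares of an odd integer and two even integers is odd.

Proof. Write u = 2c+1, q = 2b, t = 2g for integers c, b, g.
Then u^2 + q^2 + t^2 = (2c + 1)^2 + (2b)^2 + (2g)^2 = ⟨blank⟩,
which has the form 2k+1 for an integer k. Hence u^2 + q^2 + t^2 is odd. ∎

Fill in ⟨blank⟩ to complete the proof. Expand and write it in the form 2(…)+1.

2(2b^2 + 2c^2 + 2c + 2g^2) + 1

(2c + 1)^2 + (2b)^2 + (2g)^2 = 4b^2 + 4c^2 + 4c + 4g^2 + 1
= 2(2b^2 + 2c^2 + 2c + 2g^2) + 1.
Since 2b^2 + 2c^2 + 2c + 2g^2 is an integer, the sum of squares is of the form 2k+1 for an integer k.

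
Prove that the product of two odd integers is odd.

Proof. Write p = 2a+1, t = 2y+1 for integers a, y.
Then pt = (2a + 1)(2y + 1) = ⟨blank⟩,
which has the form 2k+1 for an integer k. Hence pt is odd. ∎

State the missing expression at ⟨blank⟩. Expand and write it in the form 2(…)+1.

Expanding: (2a + 1)(2y + 1) = 4ay + 2a + 2y + 1.
Every term except the constant is even, so this is 2(2ay + a + y) + 1,
and 2ay + a + y ∈ ℤ gives the required form.

2(2ay + a + y) + 1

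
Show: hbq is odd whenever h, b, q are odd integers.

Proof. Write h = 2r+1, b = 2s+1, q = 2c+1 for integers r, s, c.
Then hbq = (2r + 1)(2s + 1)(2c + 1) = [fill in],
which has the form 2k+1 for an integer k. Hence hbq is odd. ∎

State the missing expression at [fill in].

2(4crs + 2cr + 2cs + c + 2rs + r + s) + 1

(2r + 1)(2s + 1)(2c + 1) = 8crs + 4cr + 4cs + 2c + 4rs + 2r + 2s + 1
= 2(4crs + 2cr + 2cs + c + 2rs + r + s) + 1.
Since 4crs + 2cr + 2cs + c + 2rs + r + s is an integer, the product is of the form 2k+1 for an integer k.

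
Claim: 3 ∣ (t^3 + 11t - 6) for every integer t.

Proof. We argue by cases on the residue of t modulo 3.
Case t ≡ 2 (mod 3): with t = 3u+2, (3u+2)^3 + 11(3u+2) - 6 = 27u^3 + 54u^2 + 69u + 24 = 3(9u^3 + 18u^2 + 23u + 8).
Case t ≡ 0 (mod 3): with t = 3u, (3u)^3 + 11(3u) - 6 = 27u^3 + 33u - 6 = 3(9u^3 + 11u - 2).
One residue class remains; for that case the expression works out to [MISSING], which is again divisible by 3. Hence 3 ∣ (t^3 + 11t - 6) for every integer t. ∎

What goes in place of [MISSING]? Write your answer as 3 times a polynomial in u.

Only t ≡ 1 (mod 3) is unaccounted for. Put t = 3u+1:
(3u+1)^3 + 11(3u+1) - 6 expands to 27u^3 + 27u^2 + 42u + 6,
and factoring out 3 leaves 3(9u^3 + 9u^2 + 14u + 2).

3(9u^3 + 9u^2 + 14u + 2)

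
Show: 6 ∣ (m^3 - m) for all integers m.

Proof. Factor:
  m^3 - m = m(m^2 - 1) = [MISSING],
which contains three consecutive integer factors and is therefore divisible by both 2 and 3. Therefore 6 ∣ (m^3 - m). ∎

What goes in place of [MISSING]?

m(m^2 - 1) = m(m - 1)(m + 1) = (m - 1)m(m + 1).
These three factors are consecutive integers, so their product is divisible by 6.

(m - 1)m(m + 1)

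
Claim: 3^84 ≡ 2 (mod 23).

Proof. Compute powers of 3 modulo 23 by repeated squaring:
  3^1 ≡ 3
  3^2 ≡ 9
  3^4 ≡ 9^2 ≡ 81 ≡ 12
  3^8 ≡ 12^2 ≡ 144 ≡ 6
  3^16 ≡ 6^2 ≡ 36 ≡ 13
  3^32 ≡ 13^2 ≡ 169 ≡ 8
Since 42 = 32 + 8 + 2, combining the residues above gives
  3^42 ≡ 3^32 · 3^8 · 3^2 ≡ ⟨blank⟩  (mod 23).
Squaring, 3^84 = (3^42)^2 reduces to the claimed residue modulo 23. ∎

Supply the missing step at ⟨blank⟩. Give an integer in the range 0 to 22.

3^32 · 3^8 · 3^2 ≡ 8 · 6 · 9 = 432.
432 mod 23 = 18, so 3^42 ≡ 18 (mod 23).

18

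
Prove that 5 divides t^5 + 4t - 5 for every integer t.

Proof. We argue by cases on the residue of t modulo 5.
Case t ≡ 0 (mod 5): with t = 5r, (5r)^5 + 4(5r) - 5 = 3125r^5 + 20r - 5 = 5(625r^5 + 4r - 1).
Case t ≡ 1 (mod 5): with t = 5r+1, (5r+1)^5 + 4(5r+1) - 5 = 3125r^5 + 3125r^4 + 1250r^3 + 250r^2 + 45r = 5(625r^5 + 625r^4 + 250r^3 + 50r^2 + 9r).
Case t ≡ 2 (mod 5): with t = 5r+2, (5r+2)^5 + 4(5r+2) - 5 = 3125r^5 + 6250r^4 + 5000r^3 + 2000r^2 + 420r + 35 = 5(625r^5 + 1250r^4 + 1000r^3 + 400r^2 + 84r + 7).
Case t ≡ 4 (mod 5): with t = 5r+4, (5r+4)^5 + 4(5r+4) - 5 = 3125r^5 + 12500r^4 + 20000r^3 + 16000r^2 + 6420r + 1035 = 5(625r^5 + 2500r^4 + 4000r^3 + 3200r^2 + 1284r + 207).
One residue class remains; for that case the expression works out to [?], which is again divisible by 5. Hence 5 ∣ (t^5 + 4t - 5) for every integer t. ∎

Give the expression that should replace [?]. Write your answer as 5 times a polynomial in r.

5(625r^5 + 1875r^4 + 2250r^3 + 1350r^2 + 409r + 50)

Only t ≡ 3 (mod 5) is unaccounted for. Put t = 5r+3:
(5r+3)^5 + 4(5r+3) - 5 expands to 3125r^5 + 9375r^4 + 11250r^3 + 6750r^2 + 2045r + 250,
and factoring out 5 leaves 5(625r^5 + 1875r^4 + 2250r^3 + 1350r^2 + 409r + 50).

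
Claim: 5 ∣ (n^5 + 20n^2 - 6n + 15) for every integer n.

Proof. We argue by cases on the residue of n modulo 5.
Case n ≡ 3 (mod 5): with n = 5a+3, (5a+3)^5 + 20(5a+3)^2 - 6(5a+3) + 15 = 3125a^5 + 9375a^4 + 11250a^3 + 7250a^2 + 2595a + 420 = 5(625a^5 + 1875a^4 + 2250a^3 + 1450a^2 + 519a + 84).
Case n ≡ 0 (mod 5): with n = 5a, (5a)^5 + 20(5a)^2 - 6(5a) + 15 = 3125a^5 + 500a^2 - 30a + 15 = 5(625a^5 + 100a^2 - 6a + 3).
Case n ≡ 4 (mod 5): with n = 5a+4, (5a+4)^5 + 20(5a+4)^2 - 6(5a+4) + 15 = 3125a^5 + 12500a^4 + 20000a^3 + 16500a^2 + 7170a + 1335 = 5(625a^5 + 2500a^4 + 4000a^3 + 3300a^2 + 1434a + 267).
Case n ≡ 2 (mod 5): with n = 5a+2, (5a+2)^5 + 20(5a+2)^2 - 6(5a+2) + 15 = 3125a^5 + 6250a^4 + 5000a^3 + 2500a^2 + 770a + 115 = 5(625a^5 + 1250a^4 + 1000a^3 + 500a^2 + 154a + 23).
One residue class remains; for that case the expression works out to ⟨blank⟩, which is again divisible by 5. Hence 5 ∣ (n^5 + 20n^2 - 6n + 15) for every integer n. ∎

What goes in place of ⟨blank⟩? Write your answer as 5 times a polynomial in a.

The residues treated are {3, 0, 4, 2}, so the missing case is n ≡ 1 (mod 5); write n = 5a+1.
Then (5a+1)^5 + 20(5a+1)^2 - 6(5a+1) + 15 = 3125a^5 + 3125a^4 + 1250a^3 + 750a^2 + 195a + 30 = 5(625a^5 + 625a^4 + 250a^3 + 150a^2 + 39a + 6).

5(625a^5 + 625a^4 + 250a^3 + 150a^2 + 39a + 6)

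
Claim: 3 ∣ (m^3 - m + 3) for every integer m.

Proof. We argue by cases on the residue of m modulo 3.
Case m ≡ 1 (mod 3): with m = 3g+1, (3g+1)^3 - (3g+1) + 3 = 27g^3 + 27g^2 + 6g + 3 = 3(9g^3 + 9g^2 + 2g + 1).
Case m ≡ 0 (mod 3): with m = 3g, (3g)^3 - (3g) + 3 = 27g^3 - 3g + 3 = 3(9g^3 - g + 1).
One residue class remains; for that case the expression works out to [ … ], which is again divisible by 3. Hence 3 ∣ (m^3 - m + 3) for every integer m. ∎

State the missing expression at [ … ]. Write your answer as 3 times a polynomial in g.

3(9g^3 + 18g^2 + 11g + 3)

The residues treated are {1, 0}, so the missing case is m ≡ 2 (mod 3); write m = 3g+2.
Then (3g+2)^3 - (3g+2) + 3 = 27g^3 + 54g^2 + 33g + 9 = 3(9g^3 + 18g^2 + 11g + 3).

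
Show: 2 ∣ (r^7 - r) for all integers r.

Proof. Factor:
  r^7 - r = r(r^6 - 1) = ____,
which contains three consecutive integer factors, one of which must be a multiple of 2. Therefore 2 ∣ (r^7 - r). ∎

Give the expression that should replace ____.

(r - 1)r(r + 1)(r^4 + r^2 + 1)

r^6 - 1 = (r^2 - 1)(r^4 + r^2 + 1), and r^2 - 1 = (r-1)(r+1).
So r(r^6 - 1) = (r - 1)r(r + 1)(r^4 + r^2 + 1).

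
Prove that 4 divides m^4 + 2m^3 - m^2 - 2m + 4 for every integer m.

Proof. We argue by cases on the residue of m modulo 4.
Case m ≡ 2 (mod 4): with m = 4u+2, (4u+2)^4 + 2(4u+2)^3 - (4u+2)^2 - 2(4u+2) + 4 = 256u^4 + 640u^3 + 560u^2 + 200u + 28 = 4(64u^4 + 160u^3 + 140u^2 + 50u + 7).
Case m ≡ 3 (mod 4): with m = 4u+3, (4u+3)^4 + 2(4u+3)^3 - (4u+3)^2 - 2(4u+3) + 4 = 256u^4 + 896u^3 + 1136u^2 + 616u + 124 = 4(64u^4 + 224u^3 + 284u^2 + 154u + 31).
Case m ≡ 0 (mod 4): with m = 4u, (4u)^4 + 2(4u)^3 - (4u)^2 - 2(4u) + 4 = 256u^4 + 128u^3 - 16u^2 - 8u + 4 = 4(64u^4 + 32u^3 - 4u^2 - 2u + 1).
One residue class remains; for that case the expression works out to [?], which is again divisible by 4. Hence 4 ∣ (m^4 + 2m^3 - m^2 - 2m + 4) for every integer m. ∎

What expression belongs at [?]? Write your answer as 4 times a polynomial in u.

The residues treated are {2, 3, 0}, so the missing case is m ≡ 1 (mod 4); write m = 4u+1.
Then (4u+1)^4 + 2(4u+1)^3 - (4u+1)^2 - 2(4u+1) + 4 = 256u^4 + 384u^3 + 176u^2 + 24u + 4 = 4(64u^4 + 96u^3 + 44u^2 + 6u + 1).

4(64u^4 + 96u^3 + 44u^2 + 6u + 1)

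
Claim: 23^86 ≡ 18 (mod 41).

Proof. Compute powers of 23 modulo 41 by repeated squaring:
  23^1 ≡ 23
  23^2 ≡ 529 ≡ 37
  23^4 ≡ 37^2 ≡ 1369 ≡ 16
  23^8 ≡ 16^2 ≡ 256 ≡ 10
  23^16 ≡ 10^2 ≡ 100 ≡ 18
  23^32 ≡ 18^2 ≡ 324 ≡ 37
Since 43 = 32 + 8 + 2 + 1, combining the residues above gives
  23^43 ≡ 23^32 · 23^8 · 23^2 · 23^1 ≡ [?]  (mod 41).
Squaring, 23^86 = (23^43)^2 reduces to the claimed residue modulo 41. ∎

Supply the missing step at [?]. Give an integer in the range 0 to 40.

23^32 · 23^8 · 23^2 · 23^1 ≡ 37 · 10 · 37 · 23 = 314870.
314870 mod 41 = 31, so 23^43 ≡ 31 (mod 41).

31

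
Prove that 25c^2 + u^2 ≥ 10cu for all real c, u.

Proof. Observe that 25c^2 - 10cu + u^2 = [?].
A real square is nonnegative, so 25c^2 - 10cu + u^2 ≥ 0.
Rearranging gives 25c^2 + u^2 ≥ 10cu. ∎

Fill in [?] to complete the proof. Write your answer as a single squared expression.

The leading and trailing coefficients are 5^2 and 1^2, and 10 = 2·5·1, so the trinomial is (5c - u)^2.
Hence 25c^2 - 10cu + u^2 ≥ 0.

(5c - u)^2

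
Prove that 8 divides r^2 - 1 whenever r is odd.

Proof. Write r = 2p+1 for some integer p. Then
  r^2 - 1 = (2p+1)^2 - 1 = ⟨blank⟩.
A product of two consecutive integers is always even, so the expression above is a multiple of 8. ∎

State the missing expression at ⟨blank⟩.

4p(p + 1)

(2p+1)^2 - 1 = 4p^2 + 4p + 1 - 1 = 4p^2 + 4p = 4p(p+1).
Since p and p+1 are consecutive, p(p+1) is even, and 4·(even) is a multiple of 8.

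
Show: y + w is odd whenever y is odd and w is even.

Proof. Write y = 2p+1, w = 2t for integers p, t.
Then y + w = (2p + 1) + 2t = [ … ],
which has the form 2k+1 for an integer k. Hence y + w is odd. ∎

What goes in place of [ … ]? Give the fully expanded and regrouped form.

2(p + t) + 1

(2p + 1) + 2t = 2p + 2t + 1
= 2(p + t) + 1.
Since p + t is an integer, the sum is of the form 2k+1 for an integer k.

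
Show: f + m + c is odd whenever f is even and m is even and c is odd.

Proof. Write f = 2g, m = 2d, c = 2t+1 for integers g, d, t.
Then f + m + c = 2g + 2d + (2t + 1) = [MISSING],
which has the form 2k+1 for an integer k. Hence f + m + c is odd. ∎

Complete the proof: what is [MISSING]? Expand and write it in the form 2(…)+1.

2g + 2d + (2t + 1) = 2d + 2g + 2t + 1
= 2(d + g + t) + 1.
Since d + g + t is an integer, the sum is of the form 2k+1 for an integer k.

2(d + g + t) + 1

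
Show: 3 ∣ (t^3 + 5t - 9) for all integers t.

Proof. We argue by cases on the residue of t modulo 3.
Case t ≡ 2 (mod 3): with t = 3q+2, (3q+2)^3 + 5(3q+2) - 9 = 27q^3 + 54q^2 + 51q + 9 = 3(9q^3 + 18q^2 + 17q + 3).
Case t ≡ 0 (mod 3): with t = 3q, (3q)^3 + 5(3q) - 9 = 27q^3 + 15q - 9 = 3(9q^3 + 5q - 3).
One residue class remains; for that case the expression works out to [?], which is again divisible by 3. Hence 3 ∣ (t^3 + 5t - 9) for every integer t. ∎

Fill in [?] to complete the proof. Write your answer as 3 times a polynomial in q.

3(9q^3 + 9q^2 + 8q - 1)

Only t ≡ 1 (mod 3) is unaccounted for. Put t = 3q+1:
(3q+1)^3 + 5(3q+1) - 9 expands to 27q^3 + 27q^2 + 24q - 3,
and factoring out 3 leaves 3(9q^3 + 9q^2 + 8q - 1).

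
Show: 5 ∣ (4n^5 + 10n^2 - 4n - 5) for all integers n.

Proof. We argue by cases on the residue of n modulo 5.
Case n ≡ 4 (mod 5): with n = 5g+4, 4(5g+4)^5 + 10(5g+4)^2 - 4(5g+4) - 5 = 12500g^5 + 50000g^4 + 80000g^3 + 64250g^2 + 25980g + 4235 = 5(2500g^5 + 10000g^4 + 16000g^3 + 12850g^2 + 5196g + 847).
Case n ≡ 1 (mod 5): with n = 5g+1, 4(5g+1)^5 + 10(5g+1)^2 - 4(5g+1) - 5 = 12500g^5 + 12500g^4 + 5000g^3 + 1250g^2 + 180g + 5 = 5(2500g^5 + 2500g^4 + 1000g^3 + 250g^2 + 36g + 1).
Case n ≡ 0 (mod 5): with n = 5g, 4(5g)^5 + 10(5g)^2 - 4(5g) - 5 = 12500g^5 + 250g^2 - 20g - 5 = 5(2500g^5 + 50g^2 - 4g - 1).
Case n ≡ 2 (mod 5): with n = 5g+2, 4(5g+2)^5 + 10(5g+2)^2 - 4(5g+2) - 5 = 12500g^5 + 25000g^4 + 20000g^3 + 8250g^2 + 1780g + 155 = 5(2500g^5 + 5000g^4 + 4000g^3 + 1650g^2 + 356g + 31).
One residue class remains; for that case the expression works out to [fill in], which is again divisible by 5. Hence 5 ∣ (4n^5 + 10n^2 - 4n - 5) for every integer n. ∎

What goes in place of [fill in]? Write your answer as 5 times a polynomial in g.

5(2500g^5 + 7500g^4 + 9000g^3 + 5450g^2 + 1676g + 209)

The residues treated are {4, 1, 0, 2}, so the missing case is n ≡ 3 (mod 5); write n = 5g+3.
Then 4(5g+3)^5 + 10(5g+3)^2 - 4(5g+3) - 5 = 12500g^5 + 37500g^4 + 45000g^3 + 27250g^2 + 8380g + 1045 = 5(2500g^5 + 7500g^4 + 9000g^3 + 5450g^2 + 1676g + 209).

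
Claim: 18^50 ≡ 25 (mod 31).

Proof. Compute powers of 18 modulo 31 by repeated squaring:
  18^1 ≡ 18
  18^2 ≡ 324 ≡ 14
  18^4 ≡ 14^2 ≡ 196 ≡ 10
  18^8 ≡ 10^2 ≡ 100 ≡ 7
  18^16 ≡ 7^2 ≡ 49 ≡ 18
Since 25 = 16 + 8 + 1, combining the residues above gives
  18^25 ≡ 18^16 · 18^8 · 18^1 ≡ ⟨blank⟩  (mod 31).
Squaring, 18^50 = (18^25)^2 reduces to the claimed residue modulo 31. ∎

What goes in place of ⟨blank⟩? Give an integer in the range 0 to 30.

5

Multiply the listed residues: 18 · 7 · 18 = 126 → 2268.
Reducing modulo 31: 2268 = 73·31 + 5, so 18^25 ≡ 5.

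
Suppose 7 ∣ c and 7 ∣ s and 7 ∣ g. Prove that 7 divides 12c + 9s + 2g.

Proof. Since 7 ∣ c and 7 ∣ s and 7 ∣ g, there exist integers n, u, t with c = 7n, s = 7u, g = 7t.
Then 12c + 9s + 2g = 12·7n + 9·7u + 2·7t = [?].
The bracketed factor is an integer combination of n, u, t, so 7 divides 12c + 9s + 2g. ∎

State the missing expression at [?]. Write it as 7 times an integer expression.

Pull the common 7 out of every term: 12·7n + 9·7u + 2·7t = 7(12n + 2t + 9u).
12n + 2t + 9u is an integer, which exhibits the divisibility.

7(12n + 2t + 9u)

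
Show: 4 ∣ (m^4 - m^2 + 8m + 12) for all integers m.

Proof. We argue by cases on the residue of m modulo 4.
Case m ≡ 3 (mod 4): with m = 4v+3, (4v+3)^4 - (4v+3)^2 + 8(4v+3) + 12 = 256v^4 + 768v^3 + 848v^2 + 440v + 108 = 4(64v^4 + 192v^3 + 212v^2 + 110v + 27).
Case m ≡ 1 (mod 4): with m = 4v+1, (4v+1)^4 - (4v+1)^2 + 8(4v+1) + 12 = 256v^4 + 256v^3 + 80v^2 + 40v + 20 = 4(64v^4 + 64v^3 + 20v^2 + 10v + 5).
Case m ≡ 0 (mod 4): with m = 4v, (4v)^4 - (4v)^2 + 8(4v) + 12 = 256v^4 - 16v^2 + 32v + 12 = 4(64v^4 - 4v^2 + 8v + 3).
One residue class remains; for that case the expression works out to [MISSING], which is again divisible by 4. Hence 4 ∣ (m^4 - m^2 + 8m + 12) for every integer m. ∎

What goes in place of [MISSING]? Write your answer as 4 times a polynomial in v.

The residues treated are {3, 1, 0}, so the missing case is m ≡ 2 (mod 4); write m = 4v+2.
Then (4v+2)^4 - (4v+2)^2 + 8(4v+2) + 12 = 256v^4 + 512v^3 + 368v^2 + 144v + 40 = 4(64v^4 + 128v^3 + 92v^2 + 36v + 10).

4(64v^4 + 128v^3 + 92v^2 + 36v + 10)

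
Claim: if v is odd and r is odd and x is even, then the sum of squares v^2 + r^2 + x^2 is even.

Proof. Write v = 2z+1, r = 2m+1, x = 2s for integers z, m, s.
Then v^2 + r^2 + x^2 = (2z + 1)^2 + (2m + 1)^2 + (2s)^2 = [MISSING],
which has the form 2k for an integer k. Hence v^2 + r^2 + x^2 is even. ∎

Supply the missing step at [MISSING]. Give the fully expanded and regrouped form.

2(2m^2 + 2m + 2s^2 + 2z^2 + 2z + 1)

(2z + 1)^2 + (2m + 1)^2 + (2s)^2 = 4m^2 + 4m + 4s^2 + 4z^2 + 4z + 2
= 2(2m^2 + 2m + 2s^2 + 2z^2 + 2z + 1).
Since 2m^2 + 2m + 2s^2 + 2z^2 + 2z + 1 is an integer, the sum of squares is of the form 2k for an integer k.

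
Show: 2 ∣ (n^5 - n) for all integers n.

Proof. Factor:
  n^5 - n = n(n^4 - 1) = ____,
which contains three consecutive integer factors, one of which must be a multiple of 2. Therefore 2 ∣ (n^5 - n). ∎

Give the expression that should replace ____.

n^4 - 1 = (n^2 - 1)(n^2 + 1), and n^2 - 1 = (n-1)(n+1).
So n(n^4 - 1) = (n - 1)n(n + 1)(n^2 + 1).

(n - 1)n(n + 1)(n^2 + 1)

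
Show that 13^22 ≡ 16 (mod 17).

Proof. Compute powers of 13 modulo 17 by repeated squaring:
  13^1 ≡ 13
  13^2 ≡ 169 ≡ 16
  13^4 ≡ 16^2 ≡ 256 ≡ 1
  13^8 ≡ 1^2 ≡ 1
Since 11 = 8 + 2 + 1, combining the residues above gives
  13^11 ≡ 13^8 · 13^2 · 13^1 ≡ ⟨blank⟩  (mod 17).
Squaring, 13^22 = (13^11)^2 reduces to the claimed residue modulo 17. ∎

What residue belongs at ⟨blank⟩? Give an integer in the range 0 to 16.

4

Multiply the listed residues: 1 · 16 · 13 = 16 → 208.
Reducing modulo 17: 208 = 12·17 + 4, so 13^11 ≡ 4.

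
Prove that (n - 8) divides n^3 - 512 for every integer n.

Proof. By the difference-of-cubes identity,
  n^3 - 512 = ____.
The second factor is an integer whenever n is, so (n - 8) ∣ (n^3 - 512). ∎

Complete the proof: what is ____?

Polynomial division of n^3 - 512 by n - 8 leaves remainder 0 and quotient n^2 + 8n + 64.
Hence n^3 - 512 = (n - 8)(n^2 + 8n + 64).

(n - 8)(n^2 + 8n + 64)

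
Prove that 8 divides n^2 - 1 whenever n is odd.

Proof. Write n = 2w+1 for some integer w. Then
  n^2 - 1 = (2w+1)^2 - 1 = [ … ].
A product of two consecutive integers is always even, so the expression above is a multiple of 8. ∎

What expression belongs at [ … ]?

4w(w + 1)

(2w+1)^2 - 1 = 4w^2 + 4w + 1 - 1 = 4w^2 + 4w = 4w(w+1).
Since w and w+1 are consecutive, w(w+1) is even, and 4·(even) is a multiple of 8.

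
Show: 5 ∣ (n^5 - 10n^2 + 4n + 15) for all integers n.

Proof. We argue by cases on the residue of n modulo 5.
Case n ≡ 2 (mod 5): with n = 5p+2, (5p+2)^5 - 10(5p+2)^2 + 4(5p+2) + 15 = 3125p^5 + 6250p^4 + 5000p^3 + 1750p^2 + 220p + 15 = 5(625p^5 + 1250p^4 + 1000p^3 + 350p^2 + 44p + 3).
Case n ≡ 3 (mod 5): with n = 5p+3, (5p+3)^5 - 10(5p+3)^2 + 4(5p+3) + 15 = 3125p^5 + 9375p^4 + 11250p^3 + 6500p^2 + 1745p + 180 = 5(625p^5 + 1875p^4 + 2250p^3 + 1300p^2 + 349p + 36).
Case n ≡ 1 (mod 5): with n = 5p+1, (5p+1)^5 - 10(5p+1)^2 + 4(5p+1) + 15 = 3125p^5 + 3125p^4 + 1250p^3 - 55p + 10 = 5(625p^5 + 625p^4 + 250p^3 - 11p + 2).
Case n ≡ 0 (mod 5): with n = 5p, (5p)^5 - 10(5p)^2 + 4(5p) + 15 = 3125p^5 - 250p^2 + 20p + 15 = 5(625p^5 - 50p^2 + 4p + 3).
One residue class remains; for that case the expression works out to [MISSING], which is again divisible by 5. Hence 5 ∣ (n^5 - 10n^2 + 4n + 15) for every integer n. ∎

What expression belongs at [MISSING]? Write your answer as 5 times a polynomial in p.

5(625p^5 + 2500p^4 + 4000p^3 + 3150p^2 + 1204p + 179)

The residues treated are {2, 3, 1, 0}, so the missing case is n ≡ 4 (mod 5); write n = 5p+4.
Then (5p+4)^5 - 10(5p+4)^2 + 4(5p+4) + 15 = 3125p^5 + 12500p^4 + 20000p^3 + 15750p^2 + 6020p + 895 = 5(625p^5 + 2500p^4 + 4000p^3 + 3150p^2 + 1204p + 179).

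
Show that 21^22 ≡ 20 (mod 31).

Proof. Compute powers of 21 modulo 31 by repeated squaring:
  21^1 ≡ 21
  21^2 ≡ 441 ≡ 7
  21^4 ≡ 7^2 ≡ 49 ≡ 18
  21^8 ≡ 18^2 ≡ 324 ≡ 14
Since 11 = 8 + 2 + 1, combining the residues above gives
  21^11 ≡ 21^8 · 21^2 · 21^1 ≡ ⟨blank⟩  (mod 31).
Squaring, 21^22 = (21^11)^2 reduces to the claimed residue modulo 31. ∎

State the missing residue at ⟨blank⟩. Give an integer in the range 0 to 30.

12

21^8 · 21^2 · 21^1 ≡ 14 · 7 · 21 = 2058.
2058 mod 31 = 12, so 21^11 ≡ 12 (mod 31).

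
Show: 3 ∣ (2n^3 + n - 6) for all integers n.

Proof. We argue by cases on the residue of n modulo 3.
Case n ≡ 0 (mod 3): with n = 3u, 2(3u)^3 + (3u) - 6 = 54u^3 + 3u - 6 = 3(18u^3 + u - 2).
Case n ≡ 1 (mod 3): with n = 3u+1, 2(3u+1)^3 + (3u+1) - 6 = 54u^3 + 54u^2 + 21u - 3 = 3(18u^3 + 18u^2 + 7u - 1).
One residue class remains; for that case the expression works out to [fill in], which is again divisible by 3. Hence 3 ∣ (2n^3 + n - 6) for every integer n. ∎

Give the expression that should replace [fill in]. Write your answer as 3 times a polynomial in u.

Only n ≡ 2 (mod 3) is unaccounted for. Put n = 3u+2:
2(3u+2)^3 + (3u+2) - 6 expands to 54u^3 + 108u^2 + 75u + 12,
and factoring out 3 leaves 3(18u^3 + 36u^2 + 25u + 4).

3(18u^3 + 36u^2 + 25u + 4)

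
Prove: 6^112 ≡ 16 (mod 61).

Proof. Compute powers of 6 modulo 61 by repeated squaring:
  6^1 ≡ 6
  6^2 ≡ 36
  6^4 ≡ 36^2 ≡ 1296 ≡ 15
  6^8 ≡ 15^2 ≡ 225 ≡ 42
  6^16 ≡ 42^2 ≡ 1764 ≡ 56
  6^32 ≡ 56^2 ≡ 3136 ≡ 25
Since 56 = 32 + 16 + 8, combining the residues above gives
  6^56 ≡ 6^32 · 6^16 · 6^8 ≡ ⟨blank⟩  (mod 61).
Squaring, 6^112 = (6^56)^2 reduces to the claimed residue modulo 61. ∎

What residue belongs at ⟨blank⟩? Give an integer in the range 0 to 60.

6^32 · 6^16 · 6^8 ≡ 25 · 56 · 42 = 58800.
58800 mod 61 = 57, so 6^56 ≡ 57 (mod 61).

57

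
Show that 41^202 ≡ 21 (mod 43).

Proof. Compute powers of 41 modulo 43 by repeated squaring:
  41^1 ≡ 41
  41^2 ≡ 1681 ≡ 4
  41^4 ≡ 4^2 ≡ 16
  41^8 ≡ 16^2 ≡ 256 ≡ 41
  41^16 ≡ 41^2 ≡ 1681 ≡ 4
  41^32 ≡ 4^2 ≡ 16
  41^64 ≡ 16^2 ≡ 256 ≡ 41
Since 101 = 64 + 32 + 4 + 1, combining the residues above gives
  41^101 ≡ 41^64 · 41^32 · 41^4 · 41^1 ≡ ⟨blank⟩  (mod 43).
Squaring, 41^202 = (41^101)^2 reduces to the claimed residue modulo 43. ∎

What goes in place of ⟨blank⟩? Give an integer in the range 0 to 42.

35

41^64 · 41^32 · 41^4 · 41^1 ≡ 41 · 16 · 16 · 41 = 430336.
430336 mod 43 = 35, so 41^101 ≡ 35 (mod 43).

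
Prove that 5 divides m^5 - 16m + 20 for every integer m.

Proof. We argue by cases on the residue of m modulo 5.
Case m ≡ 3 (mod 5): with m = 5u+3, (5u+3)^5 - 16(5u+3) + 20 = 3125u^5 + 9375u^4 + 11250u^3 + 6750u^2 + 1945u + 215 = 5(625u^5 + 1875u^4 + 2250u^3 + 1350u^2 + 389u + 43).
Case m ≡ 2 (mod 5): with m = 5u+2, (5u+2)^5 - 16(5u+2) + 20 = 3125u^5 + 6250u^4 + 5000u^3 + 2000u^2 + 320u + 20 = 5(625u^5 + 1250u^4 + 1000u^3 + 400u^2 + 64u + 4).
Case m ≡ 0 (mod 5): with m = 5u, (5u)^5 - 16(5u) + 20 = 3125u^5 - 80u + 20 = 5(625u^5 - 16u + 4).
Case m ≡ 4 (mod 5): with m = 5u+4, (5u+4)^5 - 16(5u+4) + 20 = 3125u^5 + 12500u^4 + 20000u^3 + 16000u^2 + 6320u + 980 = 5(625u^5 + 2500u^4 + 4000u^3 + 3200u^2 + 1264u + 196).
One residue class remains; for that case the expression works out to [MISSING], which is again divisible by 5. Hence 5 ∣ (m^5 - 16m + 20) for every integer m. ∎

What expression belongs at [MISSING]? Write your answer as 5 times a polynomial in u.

Only m ≡ 1 (mod 5) is unaccounted for. Put m = 5u+1:
(5u+1)^5 - 16(5u+1) + 20 expands to 3125u^5 + 3125u^4 + 1250u^3 + 250u^2 - 55u + 5,
and factoring out 5 leaves 5(625u^5 + 625u^4 + 250u^3 + 50u^2 - 11u + 1).

5(625u^5 + 625u^4 + 250u^3 + 50u^2 - 11u + 1)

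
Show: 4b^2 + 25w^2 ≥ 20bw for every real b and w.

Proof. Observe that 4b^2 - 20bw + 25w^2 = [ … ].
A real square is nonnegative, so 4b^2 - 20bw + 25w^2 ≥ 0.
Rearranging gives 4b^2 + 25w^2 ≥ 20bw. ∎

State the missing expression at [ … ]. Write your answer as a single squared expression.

The leading and trailing coefficients are 2^2 and 5^2, and 20 = 2·2·5, so the trinomial is (2b - 5w)^2.
Hence 4b^2 - 20bw + 25w^2 ≥ 0.

(2b - 5w)^2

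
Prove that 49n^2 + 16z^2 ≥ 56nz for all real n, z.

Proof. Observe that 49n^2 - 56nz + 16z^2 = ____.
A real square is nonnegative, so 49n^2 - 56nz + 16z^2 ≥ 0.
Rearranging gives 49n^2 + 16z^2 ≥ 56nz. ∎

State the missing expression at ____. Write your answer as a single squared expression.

49n^2 - 56nz + 16z^2 is a perfect-square trinomial: the outer terms are (7n)^2 and (4z)^2, and the cross term is -2·7n·4z.
So 49n^2 - 56nz + 16z^2 = (7n - 4z)^2 ≥ 0.

(7n - 4z)^2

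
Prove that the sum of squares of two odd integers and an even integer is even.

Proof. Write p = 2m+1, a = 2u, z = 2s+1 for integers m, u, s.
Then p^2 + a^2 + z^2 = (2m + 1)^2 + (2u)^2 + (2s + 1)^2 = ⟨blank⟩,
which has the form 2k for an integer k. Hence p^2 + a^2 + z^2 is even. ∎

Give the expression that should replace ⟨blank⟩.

Expanding: (2m + 1)^2 + (2u)^2 + (2s + 1)^2 = 4m^2 + 4m + 4s^2 + 4s + 4u^2 + 2.
Every term is even; pulling out the factor of 2 gives 2(2m^2 + 2m + 2s^2 + 2s + 2u^2 + 1).

2(2m^2 + 2m + 2s^2 + 2s + 2u^2 + 1)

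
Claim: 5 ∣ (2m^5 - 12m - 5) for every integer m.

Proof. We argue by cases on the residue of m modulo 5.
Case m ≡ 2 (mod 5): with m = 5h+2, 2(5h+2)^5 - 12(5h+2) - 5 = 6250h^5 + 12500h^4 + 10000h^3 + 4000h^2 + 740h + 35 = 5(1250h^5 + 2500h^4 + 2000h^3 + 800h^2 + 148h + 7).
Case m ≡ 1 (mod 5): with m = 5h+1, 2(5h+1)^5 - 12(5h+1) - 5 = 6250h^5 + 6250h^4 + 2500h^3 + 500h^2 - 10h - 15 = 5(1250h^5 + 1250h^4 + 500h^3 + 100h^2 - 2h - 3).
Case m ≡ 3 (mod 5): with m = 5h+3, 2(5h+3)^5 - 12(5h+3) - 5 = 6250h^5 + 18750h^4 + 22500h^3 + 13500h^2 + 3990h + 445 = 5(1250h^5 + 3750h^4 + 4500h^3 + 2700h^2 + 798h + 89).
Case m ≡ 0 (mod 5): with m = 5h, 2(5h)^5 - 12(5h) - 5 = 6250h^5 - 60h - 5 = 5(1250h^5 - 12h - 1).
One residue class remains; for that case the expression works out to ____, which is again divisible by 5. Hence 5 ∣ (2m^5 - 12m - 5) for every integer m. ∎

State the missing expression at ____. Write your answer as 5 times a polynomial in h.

5(1250h^5 + 5000h^4 + 8000h^3 + 6400h^2 + 2548h + 399)

The residues treated are {2, 1, 3, 0}, so the missing case is m ≡ 4 (mod 5); write m = 5h+4.
Then 2(5h+4)^5 - 12(5h+4) - 5 = 6250h^5 + 25000h^4 + 40000h^3 + 32000h^2 + 12740h + 1995 = 5(1250h^5 + 5000h^4 + 8000h^3 + 6400h^2 + 2548h + 399).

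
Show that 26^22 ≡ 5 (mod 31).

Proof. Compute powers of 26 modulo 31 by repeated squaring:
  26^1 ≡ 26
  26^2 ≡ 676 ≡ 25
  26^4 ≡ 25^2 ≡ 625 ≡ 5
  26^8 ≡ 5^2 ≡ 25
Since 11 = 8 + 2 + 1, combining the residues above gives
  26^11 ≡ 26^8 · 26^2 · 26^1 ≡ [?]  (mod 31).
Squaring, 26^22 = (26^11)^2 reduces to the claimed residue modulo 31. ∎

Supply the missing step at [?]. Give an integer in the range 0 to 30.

6

26^8 · 26^2 · 26^1 ≡ 25 · 25 · 26 = 16250.
16250 mod 31 = 6, so 26^11 ≡ 6 (mod 31).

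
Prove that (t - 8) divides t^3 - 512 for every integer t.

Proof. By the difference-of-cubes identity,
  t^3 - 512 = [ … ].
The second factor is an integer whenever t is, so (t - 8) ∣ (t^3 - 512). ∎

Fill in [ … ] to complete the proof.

Polynomial division of t^3 - 512 by t - 8 leaves remainder 0 and quotient t^2 + 8t + 64.
Hence t^3 - 512 = (t - 8)(t^2 + 8t + 64).

(t - 8)(t^2 + 8t + 64)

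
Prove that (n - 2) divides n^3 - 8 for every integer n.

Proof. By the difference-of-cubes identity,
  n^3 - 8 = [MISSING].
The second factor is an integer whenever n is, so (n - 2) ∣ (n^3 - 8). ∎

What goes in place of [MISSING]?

(n - 2)(n^2 + 2n + 4)

Polynomial division of n^3 - 8 by n - 2 leaves remainder 0 and quotient n^2 + 2n + 4.
Hence n^3 - 8 = (n - 2)(n^2 + 2n + 4).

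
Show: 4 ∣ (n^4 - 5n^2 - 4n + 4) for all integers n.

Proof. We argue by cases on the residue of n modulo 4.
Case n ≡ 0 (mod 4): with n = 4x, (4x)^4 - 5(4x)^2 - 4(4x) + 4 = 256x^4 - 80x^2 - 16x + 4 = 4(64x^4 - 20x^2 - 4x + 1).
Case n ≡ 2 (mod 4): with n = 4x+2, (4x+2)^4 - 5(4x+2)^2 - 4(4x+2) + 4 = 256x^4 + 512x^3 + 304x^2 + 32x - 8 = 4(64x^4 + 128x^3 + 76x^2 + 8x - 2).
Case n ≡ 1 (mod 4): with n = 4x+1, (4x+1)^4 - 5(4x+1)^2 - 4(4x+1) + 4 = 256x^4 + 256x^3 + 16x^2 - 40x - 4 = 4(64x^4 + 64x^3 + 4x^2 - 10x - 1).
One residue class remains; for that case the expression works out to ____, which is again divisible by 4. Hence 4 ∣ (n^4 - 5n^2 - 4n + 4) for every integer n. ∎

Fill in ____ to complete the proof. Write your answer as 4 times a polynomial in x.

Only n ≡ 3 (mod 4) is unaccounted for. Put n = 4x+3:
(4x+3)^4 - 5(4x+3)^2 - 4(4x+3) + 4 expands to 256x^4 + 768x^3 + 784x^2 + 296x + 28,
and factoring out 4 leaves 4(64x^4 + 192x^3 + 196x^2 + 74x + 7).

4(64x^4 + 192x^3 + 196x^2 + 74x + 7)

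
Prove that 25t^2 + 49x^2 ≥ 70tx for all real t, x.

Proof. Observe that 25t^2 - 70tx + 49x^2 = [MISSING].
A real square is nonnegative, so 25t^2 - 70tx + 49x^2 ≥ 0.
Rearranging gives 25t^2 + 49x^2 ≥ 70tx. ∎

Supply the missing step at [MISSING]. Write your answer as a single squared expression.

(5t - 7x)^2

25t^2 - 70tx + 49x^2 is a perfect-square trinomial: the outer terms are (5t)^2 and (7x)^2, and the cross term is -2·5t·7x.
So 25t^2 - 70tx + 49x^2 = (5t - 7x)^2 ≥ 0.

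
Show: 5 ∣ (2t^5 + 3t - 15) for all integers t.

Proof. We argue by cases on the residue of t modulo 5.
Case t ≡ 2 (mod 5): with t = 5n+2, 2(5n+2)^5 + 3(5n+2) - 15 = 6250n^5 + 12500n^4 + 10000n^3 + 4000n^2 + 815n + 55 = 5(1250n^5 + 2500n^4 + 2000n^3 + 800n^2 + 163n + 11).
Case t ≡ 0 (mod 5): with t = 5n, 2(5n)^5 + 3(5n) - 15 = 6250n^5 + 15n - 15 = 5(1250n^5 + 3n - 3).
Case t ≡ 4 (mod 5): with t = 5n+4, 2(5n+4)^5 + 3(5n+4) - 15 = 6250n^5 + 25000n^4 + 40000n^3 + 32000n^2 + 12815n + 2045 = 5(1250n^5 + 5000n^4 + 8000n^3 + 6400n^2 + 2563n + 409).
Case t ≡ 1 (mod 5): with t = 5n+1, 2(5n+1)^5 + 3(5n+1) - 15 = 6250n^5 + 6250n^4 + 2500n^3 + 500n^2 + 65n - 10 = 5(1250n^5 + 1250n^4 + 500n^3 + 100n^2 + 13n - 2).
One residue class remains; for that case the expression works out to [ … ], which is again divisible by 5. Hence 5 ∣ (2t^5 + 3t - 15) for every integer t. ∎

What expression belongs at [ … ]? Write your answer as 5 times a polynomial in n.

5(1250n^5 + 3750n^4 + 4500n^3 + 2700n^2 + 813n + 96)

The residues treated are {2, 0, 4, 1}, so the missing case is t ≡ 3 (mod 5); write t = 5n+3.
Then 2(5n+3)^5 + 3(5n+3) - 15 = 6250n^5 + 18750n^4 + 22500n^3 + 13500n^2 + 4065n + 480 = 5(1250n^5 + 3750n^4 + 4500n^3 + 2700n^2 + 813n + 96).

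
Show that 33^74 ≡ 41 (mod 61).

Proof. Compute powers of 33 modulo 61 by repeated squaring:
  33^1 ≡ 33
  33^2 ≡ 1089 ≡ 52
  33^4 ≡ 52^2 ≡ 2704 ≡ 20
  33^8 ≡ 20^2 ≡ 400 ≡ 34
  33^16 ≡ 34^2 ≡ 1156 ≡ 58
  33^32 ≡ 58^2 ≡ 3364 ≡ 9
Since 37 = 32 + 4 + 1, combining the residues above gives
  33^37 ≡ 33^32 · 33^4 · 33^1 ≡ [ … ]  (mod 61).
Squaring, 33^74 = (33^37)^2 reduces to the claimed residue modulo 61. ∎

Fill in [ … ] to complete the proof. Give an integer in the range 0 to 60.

23

33^32 · 33^4 · 33^1 ≡ 9 · 20 · 33 = 5940.
5940 mod 61 = 23, so 33^37 ≡ 23 (mod 61).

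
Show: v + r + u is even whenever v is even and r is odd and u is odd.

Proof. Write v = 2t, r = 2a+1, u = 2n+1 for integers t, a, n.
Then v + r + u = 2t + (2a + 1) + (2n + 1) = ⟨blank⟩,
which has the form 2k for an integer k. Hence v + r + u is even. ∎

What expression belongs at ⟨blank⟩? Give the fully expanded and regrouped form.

Expanding: 2t + (2a + 1) + (2n + 1) = 2a + 2n + 2t + 2.
Every term is even; pulling out the factor of 2 gives 2(a + n + t + 1).

2(a + n + t + 1)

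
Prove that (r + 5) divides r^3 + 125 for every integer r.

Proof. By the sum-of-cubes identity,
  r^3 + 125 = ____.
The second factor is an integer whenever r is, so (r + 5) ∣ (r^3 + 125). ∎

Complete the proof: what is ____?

a^3 + b^3 = (a + b)(a^2 - ab + b^2). With a = r, b = 5:
r^3 + 125 = (r + 5)(r^2 - 5r + 25).

(r + 5)(r^2 - 5r + 25)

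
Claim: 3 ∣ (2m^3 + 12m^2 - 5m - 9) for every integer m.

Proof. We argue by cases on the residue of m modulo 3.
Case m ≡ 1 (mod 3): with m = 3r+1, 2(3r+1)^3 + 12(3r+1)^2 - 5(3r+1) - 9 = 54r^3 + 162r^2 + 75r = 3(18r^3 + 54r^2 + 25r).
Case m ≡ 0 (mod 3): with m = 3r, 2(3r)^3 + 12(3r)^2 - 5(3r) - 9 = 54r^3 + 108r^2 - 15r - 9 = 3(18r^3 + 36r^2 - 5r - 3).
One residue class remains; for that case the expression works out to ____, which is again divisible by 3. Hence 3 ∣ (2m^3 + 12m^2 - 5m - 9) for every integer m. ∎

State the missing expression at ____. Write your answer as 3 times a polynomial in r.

3(18r^3 + 72r^2 + 67r + 15)

The residues treated are {1, 0}, so the missing case is m ≡ 2 (mod 3); write m = 3r+2.
Then 2(3r+2)^3 + 12(3r+2)^2 - 5(3r+2) - 9 = 54r^3 + 216r^2 + 201r + 45 = 3(18r^3 + 72r^2 + 67r + 15).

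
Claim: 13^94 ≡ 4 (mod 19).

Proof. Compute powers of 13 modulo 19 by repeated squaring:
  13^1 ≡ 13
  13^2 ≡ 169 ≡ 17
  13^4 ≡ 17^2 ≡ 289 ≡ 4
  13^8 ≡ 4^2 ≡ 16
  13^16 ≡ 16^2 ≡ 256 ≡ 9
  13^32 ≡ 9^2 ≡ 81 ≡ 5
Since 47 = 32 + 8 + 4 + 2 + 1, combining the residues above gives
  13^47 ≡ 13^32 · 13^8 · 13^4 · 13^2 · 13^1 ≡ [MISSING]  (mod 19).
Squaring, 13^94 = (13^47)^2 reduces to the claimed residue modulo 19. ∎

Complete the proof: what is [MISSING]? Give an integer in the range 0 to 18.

13^32 · 13^8 · 13^4 · 13^2 · 13^1 ≡ 5 · 16 · 4 · 17 · 13 = 70720.
70720 mod 19 = 2, so 13^47 ≡ 2 (mod 19).

2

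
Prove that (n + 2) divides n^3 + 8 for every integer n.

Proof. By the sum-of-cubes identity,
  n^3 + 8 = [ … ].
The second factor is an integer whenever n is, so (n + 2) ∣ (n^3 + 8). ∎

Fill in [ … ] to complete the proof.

Polynomial division of n^3 + 8 by n + 2 leaves remainder 0 and quotient n^2 - 2n + 4.
Hence n^3 + 8 = (n + 2)(n^2 - 2n + 4).

(n + 2)(n^2 - 2n + 4)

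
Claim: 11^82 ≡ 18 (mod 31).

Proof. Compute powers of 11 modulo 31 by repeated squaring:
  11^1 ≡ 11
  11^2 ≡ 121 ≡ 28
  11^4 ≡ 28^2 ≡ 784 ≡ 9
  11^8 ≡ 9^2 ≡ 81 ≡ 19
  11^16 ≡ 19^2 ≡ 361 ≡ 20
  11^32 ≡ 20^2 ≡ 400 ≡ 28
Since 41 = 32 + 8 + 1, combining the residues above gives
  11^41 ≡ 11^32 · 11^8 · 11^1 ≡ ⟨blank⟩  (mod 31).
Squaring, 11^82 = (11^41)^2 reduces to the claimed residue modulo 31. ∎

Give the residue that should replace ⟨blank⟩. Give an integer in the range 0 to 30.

11^32 · 11^8 · 11^1 ≡ 28 · 19 · 11 = 5852.
5852 mod 31 = 24, so 11^41 ≡ 24 (mod 31).

24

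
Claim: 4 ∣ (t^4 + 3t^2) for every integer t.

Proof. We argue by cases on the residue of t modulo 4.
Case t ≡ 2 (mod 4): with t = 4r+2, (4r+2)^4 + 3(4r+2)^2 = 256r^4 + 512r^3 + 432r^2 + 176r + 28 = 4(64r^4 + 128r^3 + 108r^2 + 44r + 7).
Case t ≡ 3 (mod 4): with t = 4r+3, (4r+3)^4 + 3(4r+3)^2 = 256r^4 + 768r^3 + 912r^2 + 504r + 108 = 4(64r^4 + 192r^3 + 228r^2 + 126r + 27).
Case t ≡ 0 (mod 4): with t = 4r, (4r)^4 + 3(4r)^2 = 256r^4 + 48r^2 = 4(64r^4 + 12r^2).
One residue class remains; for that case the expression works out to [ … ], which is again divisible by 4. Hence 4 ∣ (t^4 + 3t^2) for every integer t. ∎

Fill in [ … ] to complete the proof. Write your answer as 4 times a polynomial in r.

The residues treated are {2, 3, 0}, so the missing case is t ≡ 1 (mod 4); write t = 4r+1.
Then (4r+1)^4 + 3(4r+1)^2 = 256r^4 + 256r^3 + 144r^2 + 40r + 4 = 4(64r^4 + 64r^3 + 36r^2 + 10r + 1).

4(64r^4 + 64r^3 + 36r^2 + 10r + 1)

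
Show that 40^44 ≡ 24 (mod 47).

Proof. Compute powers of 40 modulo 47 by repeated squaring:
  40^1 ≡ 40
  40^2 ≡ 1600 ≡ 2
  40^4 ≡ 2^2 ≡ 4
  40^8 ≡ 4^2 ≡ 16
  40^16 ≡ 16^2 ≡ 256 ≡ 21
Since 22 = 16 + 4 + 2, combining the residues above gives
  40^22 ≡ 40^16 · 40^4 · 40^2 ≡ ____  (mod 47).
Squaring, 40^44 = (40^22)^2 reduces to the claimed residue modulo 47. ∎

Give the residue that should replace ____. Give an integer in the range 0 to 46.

40^16 · 40^4 · 40^2 ≡ 21 · 4 · 2 = 168.
168 mod 47 = 27, so 40^22 ≡ 27 (mod 47).

27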